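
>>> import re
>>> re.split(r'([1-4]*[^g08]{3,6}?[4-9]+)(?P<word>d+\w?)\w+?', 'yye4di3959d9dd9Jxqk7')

['', 'yye4', 'di', '', '959d9', 'dd9', 'xqk7']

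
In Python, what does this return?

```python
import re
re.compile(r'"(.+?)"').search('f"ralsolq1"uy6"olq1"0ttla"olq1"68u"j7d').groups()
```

('ralsolq1',)

The `?` after the quantifier makes it lazy — it takes as little as possible before letting the rest of the pattern try.
Unlike `match`, `search` isn't anchored — it looks for the pattern anywhere in the string.
The match spans [1:11] → '"ralsolq1"'.
Captured: group 1 = 'ralsolq1'.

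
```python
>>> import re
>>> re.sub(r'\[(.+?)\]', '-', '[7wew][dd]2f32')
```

'--2f32'

A non-greedy quantifier consumes as few characters as it can — just enough that the remainder of the pattern still matches from where it stops; whatever follows it matches normally.
Matches: at [0:6] → '[7wew]'; at [6:10] → '[dd]'.
Each match is replaced by '-'.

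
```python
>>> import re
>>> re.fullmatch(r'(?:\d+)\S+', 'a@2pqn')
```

None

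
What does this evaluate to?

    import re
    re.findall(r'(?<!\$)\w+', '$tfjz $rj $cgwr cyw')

['fjz', 'j', 'gwr', 'cyw']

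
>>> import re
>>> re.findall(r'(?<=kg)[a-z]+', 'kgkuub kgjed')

The lookaround is zero-width — it requires the adjacent text to match without consuming it, so the asserted text isn't part of the match.
Walking the string: at [2:6] → 'kuub'; at [9:12] → 'jed'.
`findall` yields the raw match text (2 of them) because the pattern has no groups.

['kuub', 'jed']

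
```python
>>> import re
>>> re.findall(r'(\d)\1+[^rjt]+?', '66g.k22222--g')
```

['6', '2']

A backreference is literal: `\1` must see the identical characters the first group matched.
Walking the string: at [0:3] match '66g', group 1 = '6'; at [5:11] match '22222-', group 1 = '2'.
Because there's exactly one group, `findall` drops the full match and keeps group 1 from each hit.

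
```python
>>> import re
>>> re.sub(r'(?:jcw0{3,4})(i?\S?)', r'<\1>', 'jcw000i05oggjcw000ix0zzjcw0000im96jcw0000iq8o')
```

'<i0>5ogg<ix>0zz<im>96<iq>8o'

Pattern: the literal 'jcw', then 3 to 4 of the literal '0' (non-capturing group); then optionally the literal 'i', then optionally a non-whitespace character (captured).
`\1` in the replacement pulls in group 1's text for each match.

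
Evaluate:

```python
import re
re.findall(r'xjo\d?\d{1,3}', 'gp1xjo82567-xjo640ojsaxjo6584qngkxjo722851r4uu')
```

['xjo8256', 'xjo640', 'xjo6584', 'xjo7228']

Since nothing is captured, `findall` lists the 4 matched substrings directly.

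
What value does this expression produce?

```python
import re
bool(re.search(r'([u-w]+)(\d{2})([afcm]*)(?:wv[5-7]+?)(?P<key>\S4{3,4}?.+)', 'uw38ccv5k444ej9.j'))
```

False

Here the pattern never matches, so the call returns None, and `bool(None)` is False.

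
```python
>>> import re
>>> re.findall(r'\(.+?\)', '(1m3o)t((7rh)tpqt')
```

Lazy quantifiers expand one character at a time until the remainder of the pattern can match.
Walking the string: at [0:6] → '(1m3o)'; at [7:13] → '((7rh)'.
`findall` yields the raw match text (2 of them) because the pattern has no groups.

['(1m3o)', '((7rh)']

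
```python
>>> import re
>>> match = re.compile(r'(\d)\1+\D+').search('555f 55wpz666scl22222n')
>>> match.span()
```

(0, 5)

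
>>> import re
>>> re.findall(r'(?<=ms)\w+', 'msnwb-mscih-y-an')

['nwb', 'cih']

The positive lookaround only admits positions where the adjacent text matches; those characters stay outside the span.
Walking the string: at [2:5] → 'nwb'; at [8:11] → 'cih'.
Since nothing is captured, `findall` lists the 2 matched substrings directly.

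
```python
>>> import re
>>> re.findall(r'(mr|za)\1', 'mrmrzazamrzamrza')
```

`\1` has to match the exact text group 1 already captured.
With a single group, `findall` returns only what that group captured — 2 items.

['mr', 'za']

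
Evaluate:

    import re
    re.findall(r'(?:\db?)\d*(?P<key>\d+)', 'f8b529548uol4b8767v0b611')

['8', '7', '1']

`findall` collects group 1 from each match (3 total).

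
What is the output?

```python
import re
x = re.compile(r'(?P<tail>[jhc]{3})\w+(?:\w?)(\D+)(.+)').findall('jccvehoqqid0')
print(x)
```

[('jcc', 'd', '0')]

Pattern: exactly 3 of one of [jhc] (captured as 'tail'); then one or more of a word character; then optionally a word character (non-capturing group); then one or more of a non-digit (captured); then one or more of any character (captured).
Walking the string: at [0:12] match 'jccvehoqqid0', groups = ('jcc', 'd', '0').
`findall` packs the 3 group values into a tuple for every match.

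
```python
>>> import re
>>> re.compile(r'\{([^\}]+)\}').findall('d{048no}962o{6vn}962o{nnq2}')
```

['048no', '6vn', 'nnq2']

Matches: at [1:8] match '{048no}', group 1 = '048no'; at [12:17] match '{6vn}', group 1 = '6vn'; at [21:27] match '{nnq2}', group 1 = 'nnq2'.
`findall` collects group 1 from each match (3 total).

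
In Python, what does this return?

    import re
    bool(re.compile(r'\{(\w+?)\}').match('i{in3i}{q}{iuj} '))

`re.match` only tries the pattern at the start of the string.
Here the pattern fails at index 0, so the call returns None, and `bool(None)` is False.

False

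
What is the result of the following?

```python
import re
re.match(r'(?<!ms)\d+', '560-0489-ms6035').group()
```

'560'

With `match`, the pattern is implicitly anchored at the beginning.
The match spans [0:3] → '560'.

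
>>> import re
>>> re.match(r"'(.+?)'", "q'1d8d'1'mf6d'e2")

None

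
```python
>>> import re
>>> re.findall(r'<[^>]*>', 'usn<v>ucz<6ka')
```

Scanning left to right: at [3:6] → '<v>'.
With no groups in the pattern, `findall` gives back each whole match — 1 here.

['<v>']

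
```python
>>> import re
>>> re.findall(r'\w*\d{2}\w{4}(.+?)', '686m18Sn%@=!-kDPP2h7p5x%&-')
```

This matches zero or more of a word character, then exactly 2 of a digit, then exactly 4 of a word character; then one or more of any character (lazy) (captured).
Because the quantifier is non-greedy, it stops expanding at the earliest point where the rest of the pattern can succeed.
Scanning left to right: at [0:8] match '686m18Sn', group 1 = 'n'.
One capturing group, so `findall` returns just the captured substring from the one match — 1 in all.

['n']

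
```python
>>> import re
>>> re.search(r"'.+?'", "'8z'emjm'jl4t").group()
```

Lazy quantifiers expand one character at a time until the remainder of the pattern can match.
The match spans [0:4] → "'8z'".

"'8z'"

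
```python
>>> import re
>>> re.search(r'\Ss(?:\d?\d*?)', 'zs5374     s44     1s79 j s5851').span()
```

This matches a non-whitespace character, then a literal 's'; then optionally a digit, then zero or more of a digit (lazy) (non-capturing group).
`re.search` tries every starting position until one works.
The match spans [0:3] → 'zs5'.

(0, 3)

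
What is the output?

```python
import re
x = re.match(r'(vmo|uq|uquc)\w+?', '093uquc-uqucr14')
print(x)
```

`re.match` only tries the pattern at the start of the string.
Here the pattern fails at index 0, so the call returns None.

None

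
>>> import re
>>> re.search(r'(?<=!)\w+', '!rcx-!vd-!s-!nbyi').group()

The positive lookaround only admits positions where the adjacent text matches; those characters stay outside the span.
The match spans [1:4] → 'rcx'.

'rcx'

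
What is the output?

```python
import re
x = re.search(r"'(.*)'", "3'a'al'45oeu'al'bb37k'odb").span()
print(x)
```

`re.search` scans for the first position where the pattern succeeds.
The match spans [1:22] → "'a'al'45oeu'al'bb37k'".
Captured: group 1 = "a'al'45oeu'al'bb37k".

(1, 22)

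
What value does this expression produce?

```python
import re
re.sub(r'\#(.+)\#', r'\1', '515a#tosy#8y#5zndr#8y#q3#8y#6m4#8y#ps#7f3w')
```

`\1` in the replacement pulls in group 1's text for each match.

'515atosy#8y#5zndr#8y#q3#8y#6m4#8y#ps7f3w'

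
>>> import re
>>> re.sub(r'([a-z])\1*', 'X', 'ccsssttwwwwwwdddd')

`\1` has to match the exact text group 1 already captured.
Matches: at [0:2] → 'cc'; at [2:5] → 'sss'; at [5:7] → 'tt'; at [7:13] → 'wwwwww'; at [13:17] → 'dddd'.
Every occurrence is swapped for 'X'.

'XXXXX'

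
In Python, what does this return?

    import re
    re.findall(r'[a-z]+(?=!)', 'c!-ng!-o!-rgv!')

The `(?=…)`/`(?<=…)` assertion just peeks at neighbouring text; it doesn't advance the match position.
Matches: at [0:1] → 'c'; at [3:5] → 'ng'; at [7:8] → 'o'; at [10:13] → 'rgv'.
Since nothing is captured, `findall` lists the 4 matched substrings directly.

['c', 'ng', 'o', 'rgv']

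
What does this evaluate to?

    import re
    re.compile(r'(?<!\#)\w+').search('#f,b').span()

(3, 4)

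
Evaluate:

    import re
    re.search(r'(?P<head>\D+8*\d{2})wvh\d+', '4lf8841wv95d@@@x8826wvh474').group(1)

'd@@@x8826'

The match spans [11:26] → 'd@@@x8826wvh474'.
Captured: group 1 = 'd@@@x8826'.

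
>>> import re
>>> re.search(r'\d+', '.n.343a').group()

The pattern matches one or more of a digit.
Unlike `match`, `search` isn't anchored — it looks for the pattern anywhere in the string.
The match spans [3:6] → '343'.

'343'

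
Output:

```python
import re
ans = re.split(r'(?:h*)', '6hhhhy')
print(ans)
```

['', '6', '', 'y', '']

The pattern matches zero or more of a literal 'h' (non-capturing group).
Each match becomes a cut point; 5 segments remain.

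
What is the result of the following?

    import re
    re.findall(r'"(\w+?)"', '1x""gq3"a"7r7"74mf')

['gq3', '7r7']

`findall` collects group 1 from each match (2 total).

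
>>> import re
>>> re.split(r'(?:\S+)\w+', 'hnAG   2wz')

['', '   ', '']

This matches one or more of a non-whitespace character (non-capturing group); then one or more of a word character.
The string is cut at each match, leaving 3 pieces.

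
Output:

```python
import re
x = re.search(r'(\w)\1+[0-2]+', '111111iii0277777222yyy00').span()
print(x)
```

(0, 6)

The backreference `\1` re-matches whatever the first group consumed, character for character.
The match spans [0:6] → '111111'.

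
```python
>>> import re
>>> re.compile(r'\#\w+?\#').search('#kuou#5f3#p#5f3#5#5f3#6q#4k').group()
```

`re.search` scans for the first position where the pattern succeeds.
The match spans [0:6] → '#kuou#'.

'#kuou#'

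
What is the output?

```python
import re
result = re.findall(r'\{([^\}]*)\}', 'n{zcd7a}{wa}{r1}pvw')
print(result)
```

Walking the string: at [1:8] match '{zcd7a}', group 1 = 'zcd7a'; at [8:12] match '{wa}', group 1 = 'wa'; at [12:16] match '{r1}', group 1 = 'r1'.
With a single group, `findall` returns only what that group captured — 3 items.

['zcd7a', 'wa', 'r1']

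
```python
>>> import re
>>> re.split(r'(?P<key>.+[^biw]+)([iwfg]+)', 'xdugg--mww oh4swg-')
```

The pattern matches one or more of any character, then one or more of any character except [biw] (captured as 'key'); then one or more of one of [iwfg] (captured).
Matches to split on: at [0:17] → 'xdugg--mww oh4swg'.
The group in the pattern means `split` returns the separators' captures alongside the pieces.

['', 'xdugg--mww oh4s', 'wg', '-']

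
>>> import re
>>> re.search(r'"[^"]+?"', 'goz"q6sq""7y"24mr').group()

'"q6sq"'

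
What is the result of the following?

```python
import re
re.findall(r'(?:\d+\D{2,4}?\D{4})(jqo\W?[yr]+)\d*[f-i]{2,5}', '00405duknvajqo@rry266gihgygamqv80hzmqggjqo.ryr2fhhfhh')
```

['jqo@rry', 'jqo.ryr']

With a single group, `findall` returns only what that group captured — 2 items.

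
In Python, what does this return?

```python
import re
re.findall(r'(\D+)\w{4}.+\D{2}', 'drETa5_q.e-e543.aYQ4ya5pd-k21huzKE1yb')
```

['drET']

Pattern: one or more of a non-digit (captured); then exactly 4 of a word character, then one or more of any character, then exactly 2 of a non-digit.
Scanning left to right: at [0:37] match 'drETa5_q.e-e543.aYQ4ya5pd-k21huzKE1yb', group 1 = 'drET'.
`findall` collects group 1 from the one match (1 total).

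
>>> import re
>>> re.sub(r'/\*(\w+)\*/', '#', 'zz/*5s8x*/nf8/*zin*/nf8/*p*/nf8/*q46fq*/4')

'zz#nf8#nf8#nf8#4'

Matches: at [2:10] → '/*5s8x*/'; at [13:20] → '/*zin*/'; at [23:28] → '/*p*/'; at [31:40] → '/*q46fq*/'.
Every occurrence is swapped for '#'.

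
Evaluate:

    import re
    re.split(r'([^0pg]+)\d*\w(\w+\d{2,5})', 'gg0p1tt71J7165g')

The group in the pattern means `split` returns the separators' captures alongside the pieces.

['gg0p', '1tt71J', '165', 'g']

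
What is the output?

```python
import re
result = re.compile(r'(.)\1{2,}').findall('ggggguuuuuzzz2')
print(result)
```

`\1` is not a pattern — it's the concrete string captured by group 1, re-applied verbatim.
Walking the string: at [0:5] match 'ggggg', group 1 = 'g'; at [5:10] match 'uuuuu', group 1 = 'u'; at [10:13] match 'zzz', group 1 = 'z'.
With a single group, `findall` returns only what that group captured — 3 items.

['g', 'u', 'z']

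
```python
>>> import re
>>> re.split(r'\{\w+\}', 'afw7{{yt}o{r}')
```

Matches to split on: at [5:9] → '{yt}'; at [10:13] → '{r}'.
Each match becomes a cut point; 3 segments remain.

['afw7{', 'o', '']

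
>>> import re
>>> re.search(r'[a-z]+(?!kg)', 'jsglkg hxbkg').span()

The negative lookahead/lookbehind blocks any match where the forbidden context is present.
The match spans [0:6] → 'jsglkg'.

(0, 6)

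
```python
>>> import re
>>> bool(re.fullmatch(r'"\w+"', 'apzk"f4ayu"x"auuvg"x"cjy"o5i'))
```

False

`re.fullmatch` requires the pattern to consume the entire string.
Here there's no way to consume every character, so the call returns None, and `bool(None)` is False.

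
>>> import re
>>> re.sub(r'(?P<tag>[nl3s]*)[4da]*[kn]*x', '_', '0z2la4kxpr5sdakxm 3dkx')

'0z2_pr5_m _'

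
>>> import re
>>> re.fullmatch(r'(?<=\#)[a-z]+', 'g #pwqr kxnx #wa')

None

The `(?=…)`/`(?<=…)` assertion just peeks at neighbouring text; it doesn't advance the match position.
`fullmatch` succeeds only if the pattern covers the string from start to end.
Here the pattern can't cover the whole string, so the call returns None.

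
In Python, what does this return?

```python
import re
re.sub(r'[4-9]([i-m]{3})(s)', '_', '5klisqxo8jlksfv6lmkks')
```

'_qxo_fv6lmkks'

Every occurrence is swapped for '_'.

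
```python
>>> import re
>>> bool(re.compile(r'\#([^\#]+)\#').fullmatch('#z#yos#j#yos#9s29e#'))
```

For `fullmatch`, every character of the input must be accounted for by the pattern.
Here the pattern can't cover the whole string, so the call returns None, and `bool(None)` is False.

False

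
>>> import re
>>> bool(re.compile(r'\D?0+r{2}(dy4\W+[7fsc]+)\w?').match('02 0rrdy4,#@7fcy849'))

False

Pattern: optionally a non-digit, then one or more of the literal '0'; then exactly 2 of a literal 'r'; then the literal 'dy4', then one or more of a non-word character, then one or more of one of [7fsc] (captured); then optionally a word character.
`re.match` won't scan ahead — the pattern has to work from the very first character.
Here the string doesn't start with a match, so the call returns None, and `bool(None)` is False.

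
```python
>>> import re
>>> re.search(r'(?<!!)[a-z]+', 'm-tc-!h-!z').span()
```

The negative lookahead/lookbehind blocks any match where the forbidden context is present.
`re.search` tries every starting position until one works.
The match spans [0:1] → 'm'.

(0, 1)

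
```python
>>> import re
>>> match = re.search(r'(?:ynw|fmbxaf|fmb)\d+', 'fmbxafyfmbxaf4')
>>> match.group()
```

'fmbxaf4'

`re.search` scans for the first position where the pattern succeeds.
The match spans [7:14] → 'fmbxaf4'.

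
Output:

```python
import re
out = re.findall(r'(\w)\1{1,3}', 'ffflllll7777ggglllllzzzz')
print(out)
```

['f', 'l', '7', 'g', 'l', 'z']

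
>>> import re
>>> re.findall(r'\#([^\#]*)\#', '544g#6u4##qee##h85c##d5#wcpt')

['6u4', 'qee', 'h85c', 'd5']

Matches: at [4:9] match '#6u4#', group 1 = '6u4'; at [9:14] match '#qee#', group 1 = 'qee'; at [14:20] match '#h85c#', group 1 = 'h85c'; at [20:24] match '#d5#', group 1 = 'd5'.
`findall` collects group 1 from each match (4 total).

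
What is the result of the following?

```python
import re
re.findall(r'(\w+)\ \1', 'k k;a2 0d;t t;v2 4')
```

`\1` has to match the exact text group 1 already captured.
With a single group, `findall` returns only what that group captured — 2 items.

['k', 't']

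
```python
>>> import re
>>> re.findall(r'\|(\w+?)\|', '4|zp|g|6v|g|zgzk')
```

['zp', '6v']

Matches: at [1:5] match '|zp|', group 1 = 'zp'; at [6:10] match '|6v|', group 1 = '6v'.
`findall` collects group 1 from each match (2 total).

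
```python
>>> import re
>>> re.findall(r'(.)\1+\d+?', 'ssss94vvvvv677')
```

['s', 'v']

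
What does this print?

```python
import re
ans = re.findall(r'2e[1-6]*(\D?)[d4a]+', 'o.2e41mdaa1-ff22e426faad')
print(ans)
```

Pattern: the literal '2e', then zero or more of a character in [1-6]; then optionally a non-digit (captured); then one or more of one of [d4a].
Scanning left to right: at [2:10] match '2e41mdaa', group 1 = 'm'; at [15:24] match '2e426faad', group 1 = 'f'.
`findall` collects group 1 from each match (2 total).

['m', 'f']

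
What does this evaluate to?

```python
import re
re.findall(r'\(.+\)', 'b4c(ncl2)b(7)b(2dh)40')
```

['(ncl2)b(7)b(2dh)']

With no groups in the pattern, `findall` gives back each whole match — 1 here.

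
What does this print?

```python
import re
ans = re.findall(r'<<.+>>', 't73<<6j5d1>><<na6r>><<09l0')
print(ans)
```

['<<6j5d1>><<na6r>>']

Matches: at [3:20] → '<<6j5d1>><<na6r>>'.
Since nothing is captured, `findall` lists the 1 matched substring directly.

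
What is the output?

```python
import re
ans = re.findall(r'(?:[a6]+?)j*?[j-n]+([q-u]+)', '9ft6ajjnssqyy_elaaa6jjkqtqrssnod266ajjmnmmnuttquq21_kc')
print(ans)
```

['ssq', 'qtqrss', 'uttquq']

Pattern: one or more of one of [a6] (lazy) (non-capturing group); then zero or more of a literal 'j' (lazy), then one or more of a character in [j-n]; then one or more of a character in [q-u] (captured).
Walking the string: at [3:11] match '6ajjnssq', group 1 = 'ssq'; at [16:29] match 'aaa6jjkqtqrss', group 1 = 'qtqrss'; at [33:49] match '66ajjmnmmnuttquq', group 1 = 'uttquq'.
One capturing group, so `findall` returns just the captured substring from each match — 3 in all.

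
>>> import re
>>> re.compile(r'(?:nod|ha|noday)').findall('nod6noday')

`|` is ordered: at each position the engine commits to the first alternative that works.
`findall` yields the raw match text (2 of them) because the pattern has no groups.

['nod', 'nod']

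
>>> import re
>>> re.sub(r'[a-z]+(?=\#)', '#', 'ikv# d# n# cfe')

The positive lookaround only admits positions where the adjacent text matches; those characters stay outside the span.
`sub` substitutes '#' at each match site.

'## ## ## cfe'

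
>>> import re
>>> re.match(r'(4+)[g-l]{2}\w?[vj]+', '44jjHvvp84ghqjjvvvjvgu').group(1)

The match spans [0:7] → '44jjHvv'.
Captured: group 1 = '44'.

'44'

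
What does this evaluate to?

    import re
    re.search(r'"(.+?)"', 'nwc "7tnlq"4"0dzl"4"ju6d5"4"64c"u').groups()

The match spans [4:11] → '"7tnlq"'.
Captured: group 1 = '7tnlq'.

('7tnlq',)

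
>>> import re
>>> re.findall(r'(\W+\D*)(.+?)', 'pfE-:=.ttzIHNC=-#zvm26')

The pattern matches one or more of a non-word character, then zero or more of a non-digit (captured); then one or more of any character (lazy) (captured).
A `+?`/`*?`/`{m,n}?` starts at its minimum and grows only as far as needed for what follows to match.
Matches: at [3:21] match '-:=.ttzIHNC=-#zvm2', groups = ('-:=.ttzIHNC=-#zvm', '2').
2 groups means the one result is a tuple of 2 captured strings — 1 here.

[('-:=.ttzIHNC=-#zvm', '2')]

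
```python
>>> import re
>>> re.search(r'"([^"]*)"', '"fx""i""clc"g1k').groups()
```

The match spans [0:4] → '"fx"'.
Captured: group 1 = 'fx'.

('fx',)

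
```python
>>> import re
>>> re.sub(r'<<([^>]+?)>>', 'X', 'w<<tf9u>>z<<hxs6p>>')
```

'wXzX'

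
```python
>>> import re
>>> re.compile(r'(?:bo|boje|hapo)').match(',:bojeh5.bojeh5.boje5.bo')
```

`match` is anchored at position 0; if the pattern doesn't fit there, it returns None.
Here the string doesn't start with a match, so the call returns None.

None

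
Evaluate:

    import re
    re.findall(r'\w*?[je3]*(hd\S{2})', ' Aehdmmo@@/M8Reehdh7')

The pattern matches zero or more of a word character (lazy), then zero or more of one of [je3]; then the literal 'hd', then exactly 2 of a non-whitespace character (captured).
Walking the string: at [1:7] match 'Aehdmm', group 1 = 'hdmm'; at [11:20] match 'M8Reehdh7', group 1 = 'hdh7'.
`findall` collects group 1 from each match (2 total).

['hdmm', 'hdh7']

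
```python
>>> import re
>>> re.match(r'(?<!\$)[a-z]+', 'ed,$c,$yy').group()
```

The negative lookaround is zero-width — it rules out positions where the adjacent text would match, without consuming anything.
With `match`, the pattern is implicitly anchored at the beginning.
The match spans [0:2] → 'ed'.

'ed'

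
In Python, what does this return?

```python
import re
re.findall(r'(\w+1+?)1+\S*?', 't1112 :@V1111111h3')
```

['t11', 'V111111']

With a single group, `findall` returns only what that group captured — 2 items.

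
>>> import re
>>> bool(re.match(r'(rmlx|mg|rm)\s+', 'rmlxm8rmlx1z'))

False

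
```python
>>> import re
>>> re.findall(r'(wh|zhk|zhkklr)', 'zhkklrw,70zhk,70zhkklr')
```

['zhk', 'zhk', 'zhk']

`|` is ordered: at each position the engine commits to the first alternative that works.
Walking the string: at [0:3] match 'zhk', group 1 = 'zhk'; at [10:13] match 'zhk', group 1 = 'zhk'; at [16:19] match 'zhk', group 1 = 'zhk'.
With a single group, `findall` returns only what that group captured — 3 items.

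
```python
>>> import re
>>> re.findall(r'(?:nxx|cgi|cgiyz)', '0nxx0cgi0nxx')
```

Walking the string: at [1:4] → 'nxx'; at [5:8] → 'cgi'; at [9:12] → 'nxx'.
Since nothing is captured, `findall` lists the 3 matched substrings directly.

['nxx', 'cgi', 'nxx']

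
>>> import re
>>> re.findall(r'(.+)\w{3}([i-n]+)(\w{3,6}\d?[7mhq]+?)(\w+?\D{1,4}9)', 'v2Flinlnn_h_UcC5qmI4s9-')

The pattern matches one or more of any character (captured); then exactly 3 of a word character; then one or more of a character in [i-n] (captured); then 3 to 6 of a word character, then optionally a digit, then one or more of one of [7mhq] (lazy) (captured); then one or more of a word character (lazy), then 1 to 4 of a non-digit, then a literal '9' (captured).
With the lazy modifier that quantifier settles for the fewest repetitions that let the rest of the pattern succeed (the atoms after it are unaffected and can still be greedy).
Matches: at [0:22] match 'v2Flinlnn_h_UcC5qmI4s9', groups = ('v2Fli', 'n', '_h_UcC5q', 'mI4s9').
With 4 capturing groups, `findall` returns a 4-tuple per match.

[('v2Fli', 'n', '_h_UcC5q', 'mI4s9')]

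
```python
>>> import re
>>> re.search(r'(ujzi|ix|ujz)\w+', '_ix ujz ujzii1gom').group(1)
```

'ujzi'

`|` is ordered: at each position the engine commits to the first alternative that works.
`re.search` scans for the first position where the pattern succeeds.
The match spans [8:17] → 'ujzii1gom'.
Captured: group 1 = 'ujzi'.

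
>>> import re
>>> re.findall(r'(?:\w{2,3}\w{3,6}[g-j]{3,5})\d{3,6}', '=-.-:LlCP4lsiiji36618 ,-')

['LlCP4lsiiji36618']

Pattern: 2 to 3 of a word character, then 3 to 6 of a word character, then 3 to 5 of a character in [g-j] (non-capturing group); then 3 to 6 of a digit.
Since nothing is captured, `findall` lists the 1 matched substring directly.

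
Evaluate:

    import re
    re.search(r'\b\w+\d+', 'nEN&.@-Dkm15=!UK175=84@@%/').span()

(7, 12)

This matches a word boundary (`\b`, zero-width); then one or more of a word character; then one or more of a digit.
The match spans [7:12] → 'Dkm15'.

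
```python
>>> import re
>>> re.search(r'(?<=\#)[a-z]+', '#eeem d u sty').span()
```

The lookaround is zero-width — it requires the adjacent text to match without consuming it, so the asserted text isn't part of the match.
`search` walks the string left to right and returns the first match it finds.
The match spans [1:5] → 'eeem'.

(1, 5)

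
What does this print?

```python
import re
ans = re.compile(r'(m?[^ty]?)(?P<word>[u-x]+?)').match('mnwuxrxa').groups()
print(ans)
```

('mn', 'w')

The match spans [0:3] → 'mnw'.
Captured: group 1 = 'mn', group 2 = 'w'.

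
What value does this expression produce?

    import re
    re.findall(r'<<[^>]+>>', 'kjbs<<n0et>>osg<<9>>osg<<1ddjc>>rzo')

Scanning left to right: at [4:12] → '<<n0et>>'; at [15:20] → '<<9>>'; at [23:32] → '<<1ddjc>>'.
No capturing groups, so `findall` returns the 3 full match strings.

['<<n0et>>', '<<9>>', '<<1ddjc>>']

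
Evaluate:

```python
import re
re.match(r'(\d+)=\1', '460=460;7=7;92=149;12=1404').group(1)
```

The backreference `\1` re-matches whatever the first group consumed, character for character.
`re.match` only tries the pattern at the start of the string.
The match spans [0:7] → '460=460'.
Captured: group 1 = '460'.

'460'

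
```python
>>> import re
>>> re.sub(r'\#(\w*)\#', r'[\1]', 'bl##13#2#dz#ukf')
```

Each match is replaced using the text its own group 1 captured.

'bl[]13[2]dz#ukf'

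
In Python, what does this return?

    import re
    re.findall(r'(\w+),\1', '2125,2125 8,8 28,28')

`\1` has to match the exact text group 1 already captured.
With a single group, `findall` returns only what that group captured — 3 items.

['2125', '8', '28']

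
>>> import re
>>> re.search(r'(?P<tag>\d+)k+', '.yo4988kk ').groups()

('4988',)

Pattern: one or more of a digit (captured as 'tag'); then one or more of a literal 'k'.
Unlike `match`, `search` isn't anchored — it looks for the pattern anywhere in the string.
The match spans [3:9] → '4988kk'.
Captured: group 1 = '4988'.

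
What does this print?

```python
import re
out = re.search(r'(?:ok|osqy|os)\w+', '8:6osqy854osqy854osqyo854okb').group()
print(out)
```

osqy854osqy854osqyo854okb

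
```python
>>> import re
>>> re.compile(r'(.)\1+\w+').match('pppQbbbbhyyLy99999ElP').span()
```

`\1` is not a pattern — it's the concrete string captured by group 1, re-applied verbatim.
`re.match` won't scan ahead — the pattern has to work from the very first character.
The match spans [0:21] → 'pppQbbbbhyyLy99999ElP'.
Captured: group 1 = 'p'.

(0, 21)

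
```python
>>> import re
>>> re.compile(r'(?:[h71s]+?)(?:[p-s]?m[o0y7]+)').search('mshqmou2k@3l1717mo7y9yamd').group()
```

Pattern: one or more of one of [h71s] (lazy) (non-capturing group); then optionally a character in [p-s], then the literal 'm', then one or more of one of [o0y7] (non-capturing group).
`search` walks the string left to right and returns the first match it finds.
The match spans [1:6] → 'shqmo'.

'shqmo'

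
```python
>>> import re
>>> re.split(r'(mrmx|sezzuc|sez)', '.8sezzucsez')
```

`|` is ordered: at each position the engine commits to the first alternative that works.
Matches to split on: at [2:8] → 'sezzuc'; at [8:11] → 'sez'.
The group in the pattern means `split` returns the separators' captures alongside the pieces.

['.8', 'sezzuc', '', 'sez', '']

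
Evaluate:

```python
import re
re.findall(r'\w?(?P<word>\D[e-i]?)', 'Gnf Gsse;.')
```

Pattern: optionally a word character; then a non-digit, then optionally a character in [e-i] (captured as 'word').
Matches: at [0:3] match 'Gnf', group 1 = 'nf'; at [3:4] match ' ', group 1 = ' '; at [4:6] match 'Gs', group 1 = 's'; at [6:8] match 'se', group 1 = 'e'; at [8:9] match ';', group 1 = ';'; ….
With a single group, `findall` returns only what that group captured — 6 items.

['nf', ' ', 's', 'e', ';', '.']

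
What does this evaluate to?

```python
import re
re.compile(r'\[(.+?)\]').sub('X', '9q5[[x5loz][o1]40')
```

'9q5XX40'

The `?` after the quantifier makes it lazy — it takes as little as possible before letting the rest of the pattern try.
Matches: at [3:11] → '[[x5loz]'; at [11:15] → '[o1]'.
`sub` substitutes 'X' at each match site.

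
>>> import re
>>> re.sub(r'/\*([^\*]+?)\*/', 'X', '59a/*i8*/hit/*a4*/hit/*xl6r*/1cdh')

'59aXhitXhitX1cdh'

Every occurrence is swapped for 'X'.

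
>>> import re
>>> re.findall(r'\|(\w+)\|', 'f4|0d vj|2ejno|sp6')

['2ejno']

With a single group, `findall` returns only what that group captured — 1 item.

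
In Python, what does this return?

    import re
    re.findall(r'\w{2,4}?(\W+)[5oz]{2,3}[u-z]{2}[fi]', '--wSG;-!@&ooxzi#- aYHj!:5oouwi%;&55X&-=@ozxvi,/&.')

[';-!@&', '!:', '&-=@']

One capturing group, so `findall` returns just the captured substring from each match — 3 in all.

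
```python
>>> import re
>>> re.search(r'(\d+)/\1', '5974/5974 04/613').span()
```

(0, 9)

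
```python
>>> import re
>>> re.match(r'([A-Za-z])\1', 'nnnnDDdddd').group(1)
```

The backreference `\1` re-matches whatever the first group consumed, character for character.
`match` is anchored at position 0; if the pattern doesn't fit there, it returns None.
The match spans [0:2] → 'nn'.
Captured: group 1 = 'n'.

'n'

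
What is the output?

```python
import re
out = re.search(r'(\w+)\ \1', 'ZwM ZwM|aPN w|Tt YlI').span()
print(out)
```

(0, 7)

The backreference `\1` re-matches whatever the first group consumed, character for character.
`search` walks the string left to right and returns the first match it finds.
The match spans [0:7] → 'ZwM ZwM'.
Captured: group 1 = 'ZwM'.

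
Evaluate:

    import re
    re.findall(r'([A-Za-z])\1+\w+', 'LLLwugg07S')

`\1` is not a pattern — it's the concrete string captured by group 1, re-applied verbatim.
Scanning left to right: at [0:10] match 'LLLwugg07S', group 1 = 'L'.
Because there's exactly one group, `findall` drops the full match and keeps group 1 from the one hit.

['L']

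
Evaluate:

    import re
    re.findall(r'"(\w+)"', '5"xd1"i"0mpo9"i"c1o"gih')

['xd1', '0mpo9', 'c1o']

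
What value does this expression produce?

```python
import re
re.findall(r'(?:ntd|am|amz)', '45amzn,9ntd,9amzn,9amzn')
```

Alternation tries branches left to right and keeps the first one that lets the overall match succeed at that position.
Matches: at [2:4] → 'am'; at [8:11] → 'ntd'; at [13:15] → 'am'; at [19:21] → 'am'.
`findall` yields the raw match text (4 of them) because the pattern has no groups.

['am', 'ntd', 'am', 'am']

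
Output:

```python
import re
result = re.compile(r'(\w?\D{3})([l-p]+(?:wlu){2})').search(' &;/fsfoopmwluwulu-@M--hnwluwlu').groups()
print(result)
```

This matches optionally a word character, then exactly 3 of a non-digit (captured); then one or more of a character in [l-p], then the literal 'wlu' repeated 2 times (captured).
`re.search` scans for the first position where the pattern succeeds.
The match spans [20:31] → 'M--hnwluwlu'.
Captured: group 1 = 'M--h', group 2 = 'nwluwlu'.

('M--h', 'nwluwlu')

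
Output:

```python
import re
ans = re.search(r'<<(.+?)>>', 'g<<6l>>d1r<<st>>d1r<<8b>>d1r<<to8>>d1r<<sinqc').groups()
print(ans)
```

The match spans [1:7] → '<<6l>>'.
Captured: group 1 = '6l'.

('6l',)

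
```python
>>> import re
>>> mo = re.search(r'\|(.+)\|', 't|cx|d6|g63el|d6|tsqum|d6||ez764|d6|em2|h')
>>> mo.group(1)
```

'cx|d6|g63el|d6|tsqum|d6||ez764|d6|em2'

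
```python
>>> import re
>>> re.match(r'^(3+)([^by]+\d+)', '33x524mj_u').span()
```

`match` is anchored at position 0; if the pattern doesn't fit there, it returns None.
The match spans [0:6] → '33x524'.

(0, 6)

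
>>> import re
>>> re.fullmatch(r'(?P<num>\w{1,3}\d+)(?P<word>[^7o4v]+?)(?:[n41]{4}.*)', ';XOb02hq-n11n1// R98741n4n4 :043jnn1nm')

`re.fullmatch` is like wrapping the pattern in `^…$` (in single-line mode).
Here there's no way to consume every character, so the call returns None.

None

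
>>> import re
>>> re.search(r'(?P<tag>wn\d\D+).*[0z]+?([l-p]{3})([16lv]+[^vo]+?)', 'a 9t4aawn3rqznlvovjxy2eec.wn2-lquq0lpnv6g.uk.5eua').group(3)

The match spans [7:41] → 'wn3rqznlvovjxy2eec.wn2-lquq0lpnv6g'.
Captured: group 1 = 'wn3rqznlvovjxy', group 2 = 'lpn', group 3 = 'v6g'.

'v6g'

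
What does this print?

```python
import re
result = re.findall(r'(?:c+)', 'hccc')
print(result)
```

Since nothing is captured, `findall` lists the 1 matched substring directly.

['ccc']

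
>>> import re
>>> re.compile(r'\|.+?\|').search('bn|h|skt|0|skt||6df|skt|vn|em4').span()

With the lazy modifier that quantifier settles for the fewest repetitions that let the rest of the pattern succeed (the atoms after it are unaffected and can still be greedy).
The match spans [2:5] → '|h|'.

(2, 5)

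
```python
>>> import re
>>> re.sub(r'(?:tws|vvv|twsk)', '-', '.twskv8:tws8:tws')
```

Alternation tries branches left to right and keeps the first one that lets the overall match succeed at that position.
Matches: at [1:4] → 'tws'; at [8:11] → 'tws'; at [13:16] → 'tws'.
`sub` substitutes '-' at each match site.

'.-kv8:-8:-'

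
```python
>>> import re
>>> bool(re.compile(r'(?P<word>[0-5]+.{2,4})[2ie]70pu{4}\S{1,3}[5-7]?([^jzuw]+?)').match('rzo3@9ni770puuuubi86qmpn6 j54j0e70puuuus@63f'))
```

False

This matches one or more of a character in [0-5], then 2 to 4 of any character (captured as 'word'); then one of [2ie], then the literal '70p'; then exactly 4 of a literal 'u', then 1 to 3 of a non-whitespace character, then optionally a character in [5-7]; then one or more of any character except [jzuw] (lazy) (captured).
`match` is anchored at position 0; if the pattern doesn't fit there, it returns None.
Here position 0 doesn't satisfy it, so the call returns None, and `bool(None)` is False.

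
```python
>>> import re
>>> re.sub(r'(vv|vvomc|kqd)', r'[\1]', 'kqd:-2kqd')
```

'[kqd]:-2[kqd]'

The replacement refers to a captured group, so each match is rewritten using its own captured text.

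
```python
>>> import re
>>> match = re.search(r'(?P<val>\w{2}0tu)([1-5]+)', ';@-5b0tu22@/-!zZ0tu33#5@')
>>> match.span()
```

(3, 10)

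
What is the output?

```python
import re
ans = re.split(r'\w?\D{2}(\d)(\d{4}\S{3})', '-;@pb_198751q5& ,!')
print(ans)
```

['-;@', '1', '98751q5', '& ,!']

This matches optionally a word character, then exactly 2 of a non-digit; then a digit (captured); then exactly 4 of a digit, then exactly 3 of a non-whitespace character (captured).
Matches to split on: at [3:14] → 'pb_198751q5'.
The group in the pattern means `split` returns the separators' captures alongside the pieces.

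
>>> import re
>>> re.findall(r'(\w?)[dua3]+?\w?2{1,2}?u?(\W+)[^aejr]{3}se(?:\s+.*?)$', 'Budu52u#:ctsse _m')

[('B', '#:')]

This matches optionally a word character (captured); then one or more of one of [dua3] (lazy); then optionally a word character, then 1 to 2 of the literal '2' (lazy), then optionally a literal 'u'; then one or more of a non-word character (captured); then exactly 3 of any character except [aejr], then the literal 'se'; then one or more of whitespace, then zero or more of any character (lazy) (non-capturing group); then anchored at the end.
Scanning left to right: at [0:17] match 'Budu52u#:ctsse _m', groups = ('B', '#:').
2 groups means the one result is a tuple of 2 captured strings — 1 here.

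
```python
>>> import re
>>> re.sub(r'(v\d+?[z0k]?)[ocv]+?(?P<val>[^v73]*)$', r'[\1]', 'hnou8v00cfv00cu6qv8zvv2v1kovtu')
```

'hnou8v00cfv00cu6qv8zvv2[v1k]'

The pattern matches a literal 'v', then one or more of a digit (lazy), then optionally one of [z0k] (captured); then one or more of one of [ocv] (lazy); then zero or more of any character except [v73] (captured as 'val'); then anchored at the end.
Matches: at [23:30] → 'v1kovtu'.
Each match is replaced using the text its own group 1 captured.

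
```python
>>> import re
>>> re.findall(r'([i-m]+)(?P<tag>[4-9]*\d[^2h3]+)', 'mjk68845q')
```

[('mjk', '68845q')]

Pattern: one or more of a character in [i-m] (captured); then zero or more of a character in [4-9], then a digit, then one or more of any character except [2h3] (captured as 'tag').
2 groups means the one result is a tuple of 2 captured strings — 1 here.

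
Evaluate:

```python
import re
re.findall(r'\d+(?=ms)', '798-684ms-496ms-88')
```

The `(?=…)`/`(?<=…)` assertion just peeks at neighbouring text; it doesn't advance the match position.
Since nothing is captured, `findall` lists the 2 matched substrings directly.

['684', '496']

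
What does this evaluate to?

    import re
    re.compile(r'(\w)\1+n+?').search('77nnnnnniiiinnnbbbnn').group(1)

The match spans [0:3] → '77n'.
Captured: group 1 = '7'.

'7'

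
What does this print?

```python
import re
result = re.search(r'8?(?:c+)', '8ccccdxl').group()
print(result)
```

8cccc

The pattern matches optionally a literal '8'; then one or more of a literal 'c' (non-capturing group).
Unlike `match`, `search` isn't anchored — it looks for the pattern anywhere in the string.
The match spans [0:5] → '8cccc'.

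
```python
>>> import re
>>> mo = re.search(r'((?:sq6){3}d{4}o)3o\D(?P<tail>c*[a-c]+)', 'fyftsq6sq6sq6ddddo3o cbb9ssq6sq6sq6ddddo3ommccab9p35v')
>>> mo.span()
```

This matches the literal 'sq6' repeated 3 times, then exactly 4 of the literal 'd', then the literal 'o' (captured); then the literal '3o', then a non-digit; then zero or more of a literal 'c', then one or more of a character in [a-c] (captured as 'tail').
`re.search` tries every starting position until one works.
The match spans [4:24] → 'sq6sq6sq6ddddo3o cbb'.
Captured: group 1 = 'sq6sq6sq6ddddo', group 2 = 'cbb'.

(4, 24)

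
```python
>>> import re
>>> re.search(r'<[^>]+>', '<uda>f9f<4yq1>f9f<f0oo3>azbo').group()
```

Unlike `match`, `search` isn't anchored — it looks for the pattern anywhere in the string.
The match spans [0:5] → '<uda>'.

'<uda>'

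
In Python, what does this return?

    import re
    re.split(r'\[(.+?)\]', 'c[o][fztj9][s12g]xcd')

['c', 'o', '', 'fztj9', '', 's12g', 'xcd']

Because the quantifier is non-greedy, it stops expanding at the earliest point where the rest of the pattern can succeed.
With a capturing group present, the delimiter's captured portion is kept in the result list.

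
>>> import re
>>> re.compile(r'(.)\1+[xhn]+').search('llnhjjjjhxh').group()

'llnh'

A backreference is literal: `\1` must see the identical characters the first group matched.
The match spans [0:4] → 'llnh'.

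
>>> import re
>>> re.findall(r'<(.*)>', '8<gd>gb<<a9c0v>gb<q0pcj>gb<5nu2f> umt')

['gd>gb<<a9c0v>gb<q0pcj>gb<5nu2f']

One capturing group, so `findall` returns just the captured substring from the one match — 1 in all.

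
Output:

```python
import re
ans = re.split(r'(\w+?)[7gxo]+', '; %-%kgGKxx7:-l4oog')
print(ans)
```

Pattern: one or more of a word character (lazy) (captured); then one or more of one of [7gxo].
A `+?`/`*?`/`{m,n}?` starts at its minimum and grows only as far as needed for what follows to match.
Matches to split on: at [5:7] → 'kg'; at [7:12] → 'GKxx7'; at [14:19] → 'l4oog'.
`re.split` interleaves the captured-group text with the surrounding fragments.

['; %-%', 'k', '', 'GK', ':-', 'l4', '']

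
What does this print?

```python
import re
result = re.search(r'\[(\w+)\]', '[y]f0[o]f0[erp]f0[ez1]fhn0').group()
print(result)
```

Unlike `match`, `search` isn't anchored — it looks for the pattern anywhere in the string.
The match spans [0:3] → '[y]'.
Captured: group 1 = 'y'.

[y]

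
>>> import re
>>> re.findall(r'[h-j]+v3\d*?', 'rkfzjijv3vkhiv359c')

['jijv3', 'hiv3']

Pattern: one or more of a character in [h-j], then the literal 'v3'; then zero or more of a digit (lazy).
A `+?`/`*?`/`{m,n}?` starts at its minimum and grows only as far as needed for what follows to match.
Matches: at [4:9] → 'jijv3'; at [11:15] → 'hiv3'.
No capturing groups, so `findall` returns the 2 full match strings.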